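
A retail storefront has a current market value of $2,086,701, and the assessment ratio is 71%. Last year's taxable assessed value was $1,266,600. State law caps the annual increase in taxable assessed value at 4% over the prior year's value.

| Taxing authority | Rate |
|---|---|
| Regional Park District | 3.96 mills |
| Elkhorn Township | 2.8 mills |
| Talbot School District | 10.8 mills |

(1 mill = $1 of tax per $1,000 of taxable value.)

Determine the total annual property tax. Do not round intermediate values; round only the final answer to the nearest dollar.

Uncapped assessed value = $2,086,701 × 0.71 = $1,481,557.71
Cap limit = $1,266,600 × 1.04 = $1,317,264
Taxable assessed value = min($1,481,557.71, $1,317,264) = $1,317,264 (cap binds)
Regional Park District: $1,317,264 × 0.00396 = $5,216.36544
Elkhorn Township: $1,317,264 × 0.0028 = $3,688.3392
Talbot School District: $1,317,264 × 0.0108 = $14,226.4512
Total = $23,131.15584

$23,131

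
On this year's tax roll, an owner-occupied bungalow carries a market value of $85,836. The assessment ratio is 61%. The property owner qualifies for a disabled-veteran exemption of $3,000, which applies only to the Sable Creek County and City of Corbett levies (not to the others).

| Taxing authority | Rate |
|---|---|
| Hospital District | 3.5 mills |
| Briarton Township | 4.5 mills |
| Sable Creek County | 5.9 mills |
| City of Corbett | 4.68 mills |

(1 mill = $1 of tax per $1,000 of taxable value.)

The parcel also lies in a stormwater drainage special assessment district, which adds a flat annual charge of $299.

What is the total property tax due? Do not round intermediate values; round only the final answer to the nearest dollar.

Assessed value = $85,836 × 0.61 = $52,359.96
Hospital District: $52,359.96 × 0.0035 = $183.25986
Briarton Township: $52,359.96 × 0.0045 = $235.61982
Sable Creek County: ($52,359.96 − $3,000) × 0.0059 = $49,359.96 × 0.0059 = $291.223764
City of Corbett: ($52,359.96 − $3,000) × 0.00468 = $49,359.96 × 0.00468 = $231.0046128
Levies subtotal = $941.1080568
Total = $941.1080568 + $299 = $1,240.1080568

$1,240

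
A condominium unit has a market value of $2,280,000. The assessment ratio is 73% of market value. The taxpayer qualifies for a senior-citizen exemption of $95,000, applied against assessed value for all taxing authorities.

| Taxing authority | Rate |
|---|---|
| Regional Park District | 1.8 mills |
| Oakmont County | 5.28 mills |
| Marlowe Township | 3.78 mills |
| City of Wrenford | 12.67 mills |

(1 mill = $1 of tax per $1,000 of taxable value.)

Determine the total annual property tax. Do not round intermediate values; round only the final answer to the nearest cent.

$36,927.98

Assessed value = $2,280,000 × 0.73 = $1,664,400
Taxable value = $1,664,400 − $95,000 = $1,569,400
Regional Park District: $1,569,400 × 0.0018 = $2,824.92
Oakmont County: $1,569,400 × 0.00528 = $8,286.432
Marlowe Township: $1,569,400 × 0.00378 = $5,932.332
City of Wrenford: $1,569,400 × 0.01267 = $19,884.298
Total = $2,824.92 + $8,286.432 + $5,932.332 + $19,884.298 = $36,927.982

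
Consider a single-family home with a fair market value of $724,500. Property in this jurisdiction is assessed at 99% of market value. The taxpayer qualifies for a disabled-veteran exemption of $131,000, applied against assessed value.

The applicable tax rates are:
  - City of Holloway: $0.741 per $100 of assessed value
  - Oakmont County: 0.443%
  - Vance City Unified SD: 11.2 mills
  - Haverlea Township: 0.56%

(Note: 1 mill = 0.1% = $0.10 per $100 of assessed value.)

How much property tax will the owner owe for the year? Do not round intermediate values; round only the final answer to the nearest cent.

$16,790.34

Assessed value = $724,500 × 0.99 = $717,255
Taxable value = $717,255 − $131,000 = $586,255
City of Holloway: $586,255 × 0.00741 = $4,344.14955
Oakmont County: $586,255 × 0.00443 = $2,597.10965
Vance City Unified SD: $586,255 × 0.0112 = $6,566.056
Haverlea Township: $586,255 × 0.0056 = $3,283.028
Total = $16,790.3432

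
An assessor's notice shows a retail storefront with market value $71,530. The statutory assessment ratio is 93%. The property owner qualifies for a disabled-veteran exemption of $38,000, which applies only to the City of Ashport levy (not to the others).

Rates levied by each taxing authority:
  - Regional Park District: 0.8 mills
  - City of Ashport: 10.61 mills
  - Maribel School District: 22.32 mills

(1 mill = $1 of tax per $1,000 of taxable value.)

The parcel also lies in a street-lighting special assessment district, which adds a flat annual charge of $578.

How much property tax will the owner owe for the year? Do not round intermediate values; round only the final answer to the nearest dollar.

Assessed value = $71,530 × 0.93 = $66,522.9
Regional Park District: $66,522.9 × 0.0008 = $53.21832
City of Ashport: ($66,522.9 − $38,000) × 0.01061 = $28,522.9 × 0.01061 = $302.627969
Maribel School District: $66,522.9 × 0.02232 = $1,484.791128
Levies subtotal = $1,840.637417
Total = $1,840.637417 + $578 = $2,418.637417

$2,419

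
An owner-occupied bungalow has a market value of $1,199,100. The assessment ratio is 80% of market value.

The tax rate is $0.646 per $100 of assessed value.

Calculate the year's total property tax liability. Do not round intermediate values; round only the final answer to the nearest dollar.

$6,197

Assessed value = $1,199,100 × 0.8 = $959,280
Tax = $959,280 × 0.00646 = $6,196.9488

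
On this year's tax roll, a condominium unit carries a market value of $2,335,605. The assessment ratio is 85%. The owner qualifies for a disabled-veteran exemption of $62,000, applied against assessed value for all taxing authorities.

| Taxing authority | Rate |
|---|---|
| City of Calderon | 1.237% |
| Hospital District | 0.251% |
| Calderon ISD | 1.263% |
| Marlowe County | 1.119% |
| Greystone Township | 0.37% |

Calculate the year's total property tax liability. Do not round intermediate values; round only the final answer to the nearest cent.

Assessed value = $2,335,605 × 0.85 = $1,985,264.25
Taxable value = $1,985,264.25 − $62,000 = $1,923,264.25
City of Calderon: $1,923,264.25 × 0.01237 = $23,790.7787725
Hospital District: $1,923,264.25 × 0.00251 = $4,827.3932675
Calderon ISD: $1,923,264.25 × 0.01263 = $24,290.8274775
Marlowe County: $1,923,264.25 × 0.01119 = $21,521.3269575
Greystone Township: $1,923,264.25 × 0.0037 = $7,116.077725
Total = $23,790.7787725 + $4,827.3932675 + $24,290.8274775 + $21,521.3269575 + $7,116.077725 = $81,546.4042

$81,546.40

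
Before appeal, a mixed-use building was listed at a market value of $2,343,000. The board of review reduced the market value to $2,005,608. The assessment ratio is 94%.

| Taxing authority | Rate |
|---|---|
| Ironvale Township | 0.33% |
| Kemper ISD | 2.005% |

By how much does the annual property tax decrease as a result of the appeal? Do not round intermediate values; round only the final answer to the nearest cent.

Old assessed value = $2,343,000 × 0.94 = $2,202,420
New assessed value = $2,005,608 × 0.94 = $1,885,271.52
Combined rate = 0.0033 + 0.02005 = 0.02335
Old tax = $2,202,420 × 0.02335 = $51,426.507
New tax = $1,885,271.52 × 0.02335 = $44,021.089992
Reduction = $51,426.507 − $44,021.089992 = $7,405.417008

$7,405.42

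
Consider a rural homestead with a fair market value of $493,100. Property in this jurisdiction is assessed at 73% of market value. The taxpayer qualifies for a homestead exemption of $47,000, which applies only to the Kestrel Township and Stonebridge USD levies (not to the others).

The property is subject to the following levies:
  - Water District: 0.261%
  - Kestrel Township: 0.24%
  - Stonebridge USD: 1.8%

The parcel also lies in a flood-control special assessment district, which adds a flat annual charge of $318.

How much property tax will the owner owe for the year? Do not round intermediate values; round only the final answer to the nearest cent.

Assessed value = $493,100 × 0.73 = $359,963
Water District: $359,963 × 0.00261 = $939.50343
Kestrel Township: ($359,963 − $47,000) × 0.0024 = $312,963 × 0.0024 = $751.1112
Stonebridge USD: ($359,963 − $47,000) × 0.018 = $312,963 × 0.018 = $5,633.334
Levies subtotal = $7,323.94863
Total = $7,323.94863 + $318 = $7,641.94863

$7,641.95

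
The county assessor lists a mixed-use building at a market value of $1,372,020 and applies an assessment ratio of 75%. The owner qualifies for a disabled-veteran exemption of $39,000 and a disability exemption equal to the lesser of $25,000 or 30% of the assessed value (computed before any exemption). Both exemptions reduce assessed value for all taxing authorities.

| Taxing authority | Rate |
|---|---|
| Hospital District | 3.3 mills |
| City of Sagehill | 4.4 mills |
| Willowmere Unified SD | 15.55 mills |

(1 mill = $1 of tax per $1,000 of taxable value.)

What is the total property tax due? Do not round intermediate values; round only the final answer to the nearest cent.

Assessed value = $1,372,020 × 0.75 = $1,029,015
Disability exemption = min($25,000, 30% × $1,029,015) = min($25,000, $308,704.5) = $25,000 (dollar cap binds)
Taxable value = $1,029,015 − $39,000 − $25,000 = $965,015
Hospital District: $965,015 × 0.0033 = $3,184.5495
City of Sagehill: $965,015 × 0.0044 = $4,246.066
Willowmere Unified SD: $965,015 × 0.01555 = $15,005.98325
Total = $22,436.59875

$22,436.60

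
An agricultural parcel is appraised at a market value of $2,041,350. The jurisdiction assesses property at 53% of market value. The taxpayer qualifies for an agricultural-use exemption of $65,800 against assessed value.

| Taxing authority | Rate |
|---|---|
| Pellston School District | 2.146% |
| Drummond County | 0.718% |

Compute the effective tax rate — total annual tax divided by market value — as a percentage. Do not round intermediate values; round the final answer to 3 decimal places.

1.426%

Assessed value = $2,041,350 × 0.53 = $1,081,915.5
Taxable value = $1,081,915.5 − $65,800 = $1,016,115.5
Pellston School District: $1,016,115.5 × 0.02146 = $21,805.83863
Drummond County: $1,016,115.5 × 0.00718 = $7,295.70929
Total tax = $29,101.54792
Effective rate = $29,101.54792 ÷ $2,041,350 = 1.426% of market value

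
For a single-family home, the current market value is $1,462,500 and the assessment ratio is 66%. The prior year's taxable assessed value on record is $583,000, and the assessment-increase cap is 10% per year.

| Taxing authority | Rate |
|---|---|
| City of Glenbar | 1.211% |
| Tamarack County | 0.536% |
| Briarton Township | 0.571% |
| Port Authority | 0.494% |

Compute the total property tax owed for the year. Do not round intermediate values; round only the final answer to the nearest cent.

$18,033.36

Uncapped assessed value = $1,462,500 × 0.66 = $965,250
Cap limit = $583,000 × 1.1 = $641,300
Taxable assessed value = min($965,250, $641,300) = $641,300 (cap binds)
City of Glenbar: $641,300 × 0.01211 = $7,766.143
Tamarack County: $641,300 × 0.00536 = $3,437.368
Briarton Township: $641,300 × 0.00571 = $3,661.823
Port Authority: $641,300 × 0.00494 = $3,168.022
Total = $18,033.356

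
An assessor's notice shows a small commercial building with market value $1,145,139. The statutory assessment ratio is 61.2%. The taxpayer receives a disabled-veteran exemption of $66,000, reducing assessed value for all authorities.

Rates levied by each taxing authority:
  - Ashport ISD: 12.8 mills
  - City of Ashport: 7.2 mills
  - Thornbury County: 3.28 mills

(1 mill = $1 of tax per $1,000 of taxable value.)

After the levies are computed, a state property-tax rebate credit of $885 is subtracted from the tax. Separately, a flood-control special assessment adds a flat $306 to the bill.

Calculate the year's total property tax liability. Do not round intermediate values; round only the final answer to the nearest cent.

Assessed value = $1,145,139 × 0.612 = $700,825.068
Taxable value = $700,825.068 − $66,000 = $634,825.068
Ashport ISD: $634,825.068 × 0.0128 = $8,125.7608704
City of Ashport: $634,825.068 × 0.0072 = $4,570.7404896
Thornbury County: $634,825.068 × 0.00328 = $2,082.22622304
Levies subtotal = $14,778.72758304
After credit = $14,778.72758304 − $885 = $13,893.72758304
Total = $13,893.72758304 + $306 = $14,199.72758304

$14,199.73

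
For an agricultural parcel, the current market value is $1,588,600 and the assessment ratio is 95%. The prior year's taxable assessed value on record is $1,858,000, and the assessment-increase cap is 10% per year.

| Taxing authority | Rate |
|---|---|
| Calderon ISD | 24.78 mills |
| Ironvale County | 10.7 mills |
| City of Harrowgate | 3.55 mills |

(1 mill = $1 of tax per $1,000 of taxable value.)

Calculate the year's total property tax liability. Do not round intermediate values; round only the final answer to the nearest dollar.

$58,903

Uncapped assessed value = $1,588,600 × 0.95 = $1,509,170
Cap limit = $1,858,000 × 1.1 = $2,043,800
Taxable assessed value = min($1,509,170, $2,043,800) = $1,509,170 (cap does not bind)
Calderon ISD: $1,509,170 × 0.02478 = $37,397.2326
Ironvale County: $1,509,170 × 0.0107 = $16,148.119
City of Harrowgate: $1,509,170 × 0.00355 = $5,357.5535
Total = $58,902.9051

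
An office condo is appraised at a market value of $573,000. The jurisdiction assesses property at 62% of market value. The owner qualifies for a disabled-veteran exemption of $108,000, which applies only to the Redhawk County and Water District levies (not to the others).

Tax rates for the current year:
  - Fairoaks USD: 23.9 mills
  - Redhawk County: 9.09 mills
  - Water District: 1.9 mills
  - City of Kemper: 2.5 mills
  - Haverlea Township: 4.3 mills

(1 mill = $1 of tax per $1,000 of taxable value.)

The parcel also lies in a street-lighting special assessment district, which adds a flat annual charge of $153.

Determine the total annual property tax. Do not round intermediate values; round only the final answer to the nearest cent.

$13,776.87

Assessed value = $573,000 × 0.62 = $355,260
Fairoaks USD: $355,260 × 0.0239 = $8,490.714
Redhawk County: ($355,260 − $108,000) × 0.00909 = $247,260 × 0.00909 = $2,247.5934
Water District: ($355,260 − $108,000) × 0.0019 = $247,260 × 0.0019 = $469.794
City of Kemper: $355,260 × 0.0025 = $888.15
Haverlea Township: $355,260 × 0.0043 = $1,527.618
Levies subtotal = $13,623.8694
Total = $13,623.8694 + $153 = $13,776.8694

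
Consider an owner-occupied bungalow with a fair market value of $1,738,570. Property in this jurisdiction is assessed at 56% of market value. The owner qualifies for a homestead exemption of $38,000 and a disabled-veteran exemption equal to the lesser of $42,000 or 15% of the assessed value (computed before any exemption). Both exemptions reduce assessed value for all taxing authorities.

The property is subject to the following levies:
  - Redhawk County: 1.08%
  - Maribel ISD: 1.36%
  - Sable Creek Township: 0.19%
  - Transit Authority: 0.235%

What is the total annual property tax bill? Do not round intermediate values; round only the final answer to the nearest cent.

Assessed value = $1,738,570 × 0.56 = $973,599.2
Disabled-veteran exemption = min($42,000, 15% × $973,599.2) = min($42,000, $146,039.88) = $42,000 (dollar cap binds)
Taxable value = $973,599.2 − $38,000 − $42,000 = $893,599.2
Redhawk County: $893,599.2 × 0.0108 = $9,650.87136
Maribel ISD: $893,599.2 × 0.0136 = $12,152.94912
Sable Creek Township: $893,599.2 × 0.0019 = $1,697.83848
Transit Authority: $893,599.2 × 0.00235 = $2,099.95812
Total = $25,601.61708

$25,601.62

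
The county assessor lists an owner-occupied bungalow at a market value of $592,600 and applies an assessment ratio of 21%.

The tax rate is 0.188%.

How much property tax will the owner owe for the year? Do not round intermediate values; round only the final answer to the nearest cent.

$233.96

Assessed value = $592,600 × 0.21 = $124,446
Tax = $124,446 × 0.00188 = $233.95848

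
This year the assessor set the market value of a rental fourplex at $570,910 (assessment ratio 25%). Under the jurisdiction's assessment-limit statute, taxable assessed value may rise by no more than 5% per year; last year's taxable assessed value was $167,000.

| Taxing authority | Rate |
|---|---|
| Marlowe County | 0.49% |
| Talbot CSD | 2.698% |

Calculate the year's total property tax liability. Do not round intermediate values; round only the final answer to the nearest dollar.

$4,550

Uncapped assessed value = $570,910 × 0.25 = $142,727.5
Cap limit = $167,000 × 1.05 = $175,350
Taxable assessed value = min($142,727.5, $175,350) = $142,727.5 (cap does not bind)
Marlowe County: $142,727.5 × 0.0049 = $699.36475
Talbot CSD: $142,727.5 × 0.02698 = $3,850.78795
Total = $4,550.1527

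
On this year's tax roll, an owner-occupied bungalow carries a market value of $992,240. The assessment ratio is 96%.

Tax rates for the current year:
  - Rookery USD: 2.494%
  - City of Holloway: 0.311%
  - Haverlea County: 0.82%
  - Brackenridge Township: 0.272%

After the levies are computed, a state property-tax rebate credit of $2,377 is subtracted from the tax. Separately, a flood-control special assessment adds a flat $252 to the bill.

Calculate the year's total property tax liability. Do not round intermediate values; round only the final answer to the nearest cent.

Assessed value = $992,240 × 0.96 = $952,550.4
Rookery USD: $952,550.4 × 0.02494 = $23,756.606976
City of Holloway: $952,550.4 × 0.00311 = $2,962.431744
Haverlea County: $952,550.4 × 0.0082 = $7,810.91328
Brackenridge Township: $952,550.4 × 0.00272 = $2,590.937088
Levies subtotal = $37,120.889088
After credit = $37,120.889088 − $2,377 = $34,743.889088
Total = $34,743.889088 + $252 = $34,995.889088

$34,995.89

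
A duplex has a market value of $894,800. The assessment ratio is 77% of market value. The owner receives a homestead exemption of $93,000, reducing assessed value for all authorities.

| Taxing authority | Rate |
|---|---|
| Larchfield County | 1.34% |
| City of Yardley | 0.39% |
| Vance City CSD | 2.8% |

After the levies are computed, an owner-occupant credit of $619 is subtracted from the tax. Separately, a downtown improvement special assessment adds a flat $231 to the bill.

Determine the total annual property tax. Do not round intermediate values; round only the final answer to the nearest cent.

Assessed value = $894,800 × 0.77 = $688,996
Taxable value = $688,996 − $93,000 = $595,996
Larchfield County: $595,996 × 0.0134 = $7,986.3464
City of Yardley: $595,996 × 0.0039 = $2,324.3844
Vance City CSD: $595,996 × 0.028 = $16,687.888
Levies subtotal = $26,998.6188
After credit = $26,998.6188 − $619 = $26,379.6188
Total = $26,379.6188 + $231 = $26,610.6188

$26,610.62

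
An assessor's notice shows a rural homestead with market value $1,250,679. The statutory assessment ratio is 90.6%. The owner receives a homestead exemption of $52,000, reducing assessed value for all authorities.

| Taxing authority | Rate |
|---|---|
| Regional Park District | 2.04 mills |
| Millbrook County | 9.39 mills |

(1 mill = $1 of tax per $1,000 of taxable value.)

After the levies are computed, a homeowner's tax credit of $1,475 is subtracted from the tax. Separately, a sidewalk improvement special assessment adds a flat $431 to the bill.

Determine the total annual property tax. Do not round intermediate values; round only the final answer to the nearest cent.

Assessed value = $1,250,679 × 0.906 = $1,133,115.174
Taxable value = $1,133,115.174 − $52,000 = $1,081,115.174
Regional Park District: $1,081,115.174 × 0.00204 = $2,205.47495496
Millbrook County: $1,081,115.174 × 0.00939 = $10,151.67148386
Levies subtotal = $12,357.14643882
After credit = $12,357.14643882 − $1,475 = $10,882.14643882
Total = $10,882.14643882 + $431 = $11,313.14643882

$11,313.15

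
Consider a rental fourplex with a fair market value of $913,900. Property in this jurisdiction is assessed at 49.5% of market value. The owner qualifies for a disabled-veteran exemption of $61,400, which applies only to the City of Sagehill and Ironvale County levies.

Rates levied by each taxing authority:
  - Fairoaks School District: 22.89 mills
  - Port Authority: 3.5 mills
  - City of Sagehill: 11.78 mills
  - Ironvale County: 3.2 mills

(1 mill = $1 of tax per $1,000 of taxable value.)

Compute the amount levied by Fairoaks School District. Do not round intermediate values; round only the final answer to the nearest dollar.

Assessed value = $913,900 × 0.495 = $452,380.5
Fairoaks School District taxable value = $452,380.5 (exemption does not apply)
Fairoaks School District levy = $452,380.5 × 0.02289 = $10,354.989645

$10,355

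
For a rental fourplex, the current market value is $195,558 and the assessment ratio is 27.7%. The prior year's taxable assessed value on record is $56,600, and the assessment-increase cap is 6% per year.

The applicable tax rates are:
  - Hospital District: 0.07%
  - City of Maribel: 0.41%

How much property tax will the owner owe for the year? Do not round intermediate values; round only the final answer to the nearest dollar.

Uncapped assessed value = $195,558 × 0.277 = $54,169.566
Cap limit = $56,600 × 1.06 = $59,996
Taxable assessed value = min($54,169.566, $59,996) = $54,169.566 (cap does not bind)
Hospital District: $54,169.566 × 0.0007 = $37.9186962
City of Maribel: $54,169.566 × 0.0041 = $222.0952206
Total = $260.0139168

$260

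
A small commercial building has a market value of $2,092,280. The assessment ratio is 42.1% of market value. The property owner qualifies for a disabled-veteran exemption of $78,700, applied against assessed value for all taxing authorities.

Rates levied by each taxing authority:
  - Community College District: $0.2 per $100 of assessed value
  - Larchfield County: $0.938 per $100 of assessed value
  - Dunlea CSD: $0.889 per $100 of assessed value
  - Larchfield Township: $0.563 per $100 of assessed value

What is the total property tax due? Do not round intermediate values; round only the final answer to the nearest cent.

Assessed value = $2,092,280 × 0.421 = $880,849.88
Taxable value = $880,849.88 − $78,700 = $802,149.88
Community College District: $802,149.88 × 0.002 = $1,604.29976
Larchfield County: $802,149.88 × 0.00938 = $7,524.1658744
Dunlea CSD: $802,149.88 × 0.00889 = $7,131.1124332
Larchfield Township: $802,149.88 × 0.00563 = $4,516.1038244
Total = $1,604.29976 + $7,524.1658744 + $7,131.1124332 + $4,516.1038244 = $20,775.681892

$20,775.68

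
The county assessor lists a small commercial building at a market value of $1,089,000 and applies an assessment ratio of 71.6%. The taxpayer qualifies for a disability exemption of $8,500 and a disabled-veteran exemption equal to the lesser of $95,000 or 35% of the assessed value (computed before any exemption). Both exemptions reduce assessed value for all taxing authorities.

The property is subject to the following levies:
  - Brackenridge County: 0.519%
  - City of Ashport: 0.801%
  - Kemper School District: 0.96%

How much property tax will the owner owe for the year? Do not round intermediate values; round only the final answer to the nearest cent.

$15,417.91

Assessed value = $1,089,000 × 0.716 = $779,724
Disabled-veteran exemption = min($95,000, 35% × $779,724) = min($95,000, $272,903.4) = $95,000 (dollar cap binds)
Taxable value = $779,724 − $8,500 − $95,000 = $676,224
Brackenridge County: $676,224 × 0.00519 = $3,509.60256
City of Ashport: $676,224 × 0.00801 = $5,416.55424
Kemper School District: $676,224 × 0.0096 = $6,491.7504
Total = $15,417.9072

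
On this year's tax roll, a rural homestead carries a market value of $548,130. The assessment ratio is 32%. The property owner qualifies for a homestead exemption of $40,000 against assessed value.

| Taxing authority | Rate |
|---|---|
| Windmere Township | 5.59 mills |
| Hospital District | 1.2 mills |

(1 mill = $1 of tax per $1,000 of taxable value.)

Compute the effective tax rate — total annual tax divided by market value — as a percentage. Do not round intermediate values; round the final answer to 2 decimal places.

Assessed value = $548,130 × 0.32 = $175,401.6
Taxable value = $175,401.6 − $40,000 = $135,401.6
Windmere Township: $135,401.6 × 0.00559 = $756.894944
Hospital District: $135,401.6 × 0.0012 = $162.48192
Total tax = $919.376864
Effective rate = $919.376864 ÷ $548,130 = 0.17% of market value

0.17%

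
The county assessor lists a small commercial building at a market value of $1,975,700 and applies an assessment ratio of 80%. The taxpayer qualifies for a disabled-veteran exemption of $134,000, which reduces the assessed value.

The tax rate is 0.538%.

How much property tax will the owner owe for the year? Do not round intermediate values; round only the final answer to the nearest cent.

$7,782.49

Assessed value = $1,975,700 × 0.8 = $1,580,560
Taxable value = $1,580,560 − $134,000 = $1,446,560
Tax = $1,446,560 × 0.00538 = $7,782.4928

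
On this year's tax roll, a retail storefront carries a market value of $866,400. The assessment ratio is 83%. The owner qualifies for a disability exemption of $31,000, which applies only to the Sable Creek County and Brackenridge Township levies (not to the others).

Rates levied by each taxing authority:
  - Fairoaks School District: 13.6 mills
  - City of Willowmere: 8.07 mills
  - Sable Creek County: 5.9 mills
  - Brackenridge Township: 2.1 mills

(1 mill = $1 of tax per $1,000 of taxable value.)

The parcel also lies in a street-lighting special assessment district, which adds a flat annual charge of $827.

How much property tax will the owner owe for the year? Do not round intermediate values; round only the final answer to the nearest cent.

$21,915.05

Assessed value = $866,400 × 0.83 = $719,112
Fairoaks School District: $719,112 × 0.0136 = $9,779.9232
City of Willowmere: $719,112 × 0.00807 = $5,803.23384
Sable Creek County: ($719,112 − $31,000) × 0.0059 = $688,112 × 0.0059 = $4,059.8608
Brackenridge Township: ($719,112 − $31,000) × 0.0021 = $688,112 × 0.0021 = $1,445.0352
Levies subtotal = $21,088.05304
Total = $21,088.05304 + $827 = $21,915.05304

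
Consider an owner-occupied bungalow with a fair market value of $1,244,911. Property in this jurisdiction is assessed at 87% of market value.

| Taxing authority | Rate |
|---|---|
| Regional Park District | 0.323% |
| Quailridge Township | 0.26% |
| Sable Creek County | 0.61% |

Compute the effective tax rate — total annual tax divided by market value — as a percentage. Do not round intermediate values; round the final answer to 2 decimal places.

1.04%

Assessed value = $1,244,911 × 0.87 = $1,083,072.57
Regional Park District: $1,083,072.57 × 0.00323 = $3,498.3244011
Quailridge Township: $1,083,072.57 × 0.0026 = $2,815.988682
Sable Creek County: $1,083,072.57 × 0.0061 = $6,606.742677
Total tax = $12,921.0557601
Effective rate = $12,921.0557601 ÷ $1,244,911 = 1.04% of market value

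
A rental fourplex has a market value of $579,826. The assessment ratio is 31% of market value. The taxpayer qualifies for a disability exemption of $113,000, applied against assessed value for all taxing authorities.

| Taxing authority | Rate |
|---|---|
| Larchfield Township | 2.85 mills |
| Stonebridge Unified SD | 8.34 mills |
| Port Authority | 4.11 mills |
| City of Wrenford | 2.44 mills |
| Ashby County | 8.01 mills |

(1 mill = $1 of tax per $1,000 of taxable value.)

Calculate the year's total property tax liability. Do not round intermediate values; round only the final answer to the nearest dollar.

$1,719

Assessed value = $579,826 × 0.31 = $179,746.06
Taxable value = $179,746.06 − $113,000 = $66,746.06
Larchfield Township: $66,746.06 × 0.00285 = $190.226271
Stonebridge Unified SD: $66,746.06 × 0.00834 = $556.6621404
Port Authority: $66,746.06 × 0.00411 = $274.3263066
City of Wrenford: $66,746.06 × 0.00244 = $162.8603864
Ashby County: $66,746.06 × 0.00801 = $534.6359406
Total = $190.226271 + $556.6621404 + $274.3263066 + $162.8603864 + $534.6359406 = $1,718.711045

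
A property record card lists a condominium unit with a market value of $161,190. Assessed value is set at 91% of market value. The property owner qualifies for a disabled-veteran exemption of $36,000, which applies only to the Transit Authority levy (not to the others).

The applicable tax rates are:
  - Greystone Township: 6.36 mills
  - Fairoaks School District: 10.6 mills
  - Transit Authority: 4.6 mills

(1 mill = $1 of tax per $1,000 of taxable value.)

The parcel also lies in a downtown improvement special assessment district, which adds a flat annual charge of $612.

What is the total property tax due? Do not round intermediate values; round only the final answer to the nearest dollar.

Assessed value = $161,190 × 0.91 = $146,682.9
Greystone Township: $146,682.9 × 0.00636 = $932.903244
Fairoaks School District: $146,682.9 × 0.0106 = $1,554.83874
Transit Authority: ($146,682.9 − $36,000) × 0.0046 = $110,682.9 × 0.0046 = $509.14134
Levies subtotal = $2,996.883324
Total = $2,996.883324 + $612 = $3,608.883324

$3,609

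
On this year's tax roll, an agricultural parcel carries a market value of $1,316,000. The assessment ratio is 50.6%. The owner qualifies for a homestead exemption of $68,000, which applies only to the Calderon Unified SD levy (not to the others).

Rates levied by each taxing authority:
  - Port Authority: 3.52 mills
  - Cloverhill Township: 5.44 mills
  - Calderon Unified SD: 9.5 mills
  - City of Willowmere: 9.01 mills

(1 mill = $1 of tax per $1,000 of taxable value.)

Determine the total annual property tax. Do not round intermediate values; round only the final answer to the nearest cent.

$17,646.16

Assessed value = $1,316,000 × 0.506 = $665,896
Port Authority: $665,896 × 0.00352 = $2,343.95392
Cloverhill Township: $665,896 × 0.00544 = $3,622.47424
Calderon Unified SD: ($665,896 − $68,000) × 0.0095 = $597,896 × 0.0095 = $5,680.012
City of Willowmere: $665,896 × 0.00901 = $5,999.72296
Total = $17,646.16312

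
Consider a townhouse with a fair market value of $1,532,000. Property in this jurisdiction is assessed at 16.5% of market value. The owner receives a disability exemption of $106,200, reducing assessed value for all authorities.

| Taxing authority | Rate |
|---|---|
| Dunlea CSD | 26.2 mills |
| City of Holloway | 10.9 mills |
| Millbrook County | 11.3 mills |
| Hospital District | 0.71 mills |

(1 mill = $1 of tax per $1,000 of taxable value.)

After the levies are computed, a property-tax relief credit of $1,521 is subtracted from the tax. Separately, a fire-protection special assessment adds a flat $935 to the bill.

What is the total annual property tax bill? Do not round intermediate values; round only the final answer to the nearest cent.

Assessed value = $1,532,000 × 0.165 = $252,780
Taxable value = $252,780 − $106,200 = $146,580
Dunlea CSD: $146,580 × 0.0262 = $3,840.396
City of Holloway: $146,580 × 0.0109 = $1,597.722
Millbrook County: $146,580 × 0.0113 = $1,656.354
Hospital District: $146,580 × 0.00071 = $104.0718
Levies subtotal = $7,198.5438
After credit = $7,198.5438 − $1,521 = $5,677.5438
Total = $5,677.5438 + $935 = $6,612.5438

$6,612.54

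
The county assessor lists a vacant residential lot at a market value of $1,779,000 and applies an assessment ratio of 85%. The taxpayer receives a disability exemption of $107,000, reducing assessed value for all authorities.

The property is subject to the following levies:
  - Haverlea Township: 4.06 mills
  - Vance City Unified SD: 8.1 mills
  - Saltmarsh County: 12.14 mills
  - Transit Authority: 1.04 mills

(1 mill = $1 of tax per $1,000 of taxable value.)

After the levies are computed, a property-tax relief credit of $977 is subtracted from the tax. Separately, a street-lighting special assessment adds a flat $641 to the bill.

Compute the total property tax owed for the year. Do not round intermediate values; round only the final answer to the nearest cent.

$35,270.50

Assessed value = $1,779,000 × 0.85 = $1,512,150
Taxable value = $1,512,150 − $107,000 = $1,405,150
Haverlea Township: $1,405,150 × 0.00406 = $5,704.909
Vance City Unified SD: $1,405,150 × 0.0081 = $11,381.715
Saltmarsh County: $1,405,150 × 0.01214 = $17,058.521
Transit Authority: $1,405,150 × 0.00104 = $1,461.356
Levies subtotal = $35,606.501
After credit = $35,606.501 − $977 = $34,629.501
Total = $34,629.501 + $641 = $35,270.501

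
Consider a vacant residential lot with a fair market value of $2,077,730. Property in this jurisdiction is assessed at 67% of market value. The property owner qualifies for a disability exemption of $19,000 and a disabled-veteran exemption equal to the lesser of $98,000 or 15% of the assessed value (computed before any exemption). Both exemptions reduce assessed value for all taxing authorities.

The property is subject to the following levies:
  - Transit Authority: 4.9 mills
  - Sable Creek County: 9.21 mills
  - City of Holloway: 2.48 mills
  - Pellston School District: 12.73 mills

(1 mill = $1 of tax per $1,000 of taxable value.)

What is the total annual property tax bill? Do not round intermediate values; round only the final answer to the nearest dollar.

$37,385

Assessed value = $2,077,730 × 0.67 = $1,392,079.1
Disabled-veteran exemption = min($98,000, 15% × $1,392,079.1) = min($98,000, $208,811.865) = $98,000 (dollar cap binds)
Taxable value = $1,392,079.1 − $19,000 − $98,000 = $1,275,079.1
Transit Authority: $1,275,079.1 × 0.0049 = $6,247.88759
Sable Creek County: $1,275,079.1 × 0.00921 = $11,743.478511
City of Holloway: $1,275,079.1 × 0.00248 = $3,162.196168
Pellston School District: $1,275,079.1 × 0.01273 = $16,231.756943
Total = $37,385.319212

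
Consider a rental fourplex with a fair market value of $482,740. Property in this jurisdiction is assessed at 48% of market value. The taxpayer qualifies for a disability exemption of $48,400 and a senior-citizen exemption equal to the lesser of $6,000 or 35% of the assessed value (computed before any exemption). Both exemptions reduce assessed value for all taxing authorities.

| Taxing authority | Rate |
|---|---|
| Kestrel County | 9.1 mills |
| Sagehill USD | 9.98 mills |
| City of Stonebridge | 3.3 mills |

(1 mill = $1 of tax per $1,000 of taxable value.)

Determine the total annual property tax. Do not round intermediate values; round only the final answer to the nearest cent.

Assessed value = $482,740 × 0.48 = $231,715.2
Senior-citizen exemption = min($6,000, 35% × $231,715.2) = min($6,000, $81,100.32) = $6,000 (dollar cap binds)
Taxable value = $231,715.2 − $48,400 − $6,000 = $177,315.2
Kestrel County: $177,315.2 × 0.0091 = $1,613.56832
Sagehill USD: $177,315.2 × 0.00998 = $1,769.605696
City of Stonebridge: $177,315.2 × 0.0033 = $585.14016
Total = $3,968.314176

$3,968.31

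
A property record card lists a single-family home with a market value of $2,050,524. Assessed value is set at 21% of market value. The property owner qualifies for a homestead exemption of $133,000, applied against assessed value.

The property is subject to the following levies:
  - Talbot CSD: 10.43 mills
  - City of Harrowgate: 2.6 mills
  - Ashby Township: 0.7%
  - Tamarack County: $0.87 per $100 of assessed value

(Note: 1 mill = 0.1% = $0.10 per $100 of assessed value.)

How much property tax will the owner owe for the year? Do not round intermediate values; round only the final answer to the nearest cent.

Assessed value = $2,050,524 × 0.21 = $430,610.04
Taxable value = $430,610.04 − $133,000 = $297,610.04
Talbot CSD: $297,610.04 × 0.01043 = $3,104.0727172
City of Harrowgate: $297,610.04 × 0.0026 = $773.786104
Ashby Township: $297,610.04 × 0.007 = $2,083.27028
Tamarack County: $297,610.04 × 0.0087 = $2,589.207348
Total = $8,550.3364492

$8,550.34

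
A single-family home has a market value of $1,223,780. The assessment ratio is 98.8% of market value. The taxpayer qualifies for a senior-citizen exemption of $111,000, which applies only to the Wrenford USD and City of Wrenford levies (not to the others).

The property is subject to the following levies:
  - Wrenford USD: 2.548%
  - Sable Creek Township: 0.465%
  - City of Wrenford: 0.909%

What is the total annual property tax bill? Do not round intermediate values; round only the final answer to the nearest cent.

$43,583.42

Assessed value = $1,223,780 × 0.988 = $1,209,094.64
Wrenford USD: ($1,209,094.64 − $111,000) × 0.02548 = $1,098,094.64 × 0.02548 = $27,979.4514272
Sable Creek Township: $1,209,094.64 × 0.00465 = $5,622.290076
City of Wrenford: ($1,209,094.64 − $111,000) × 0.00909 = $1,098,094.64 × 0.00909 = $9,981.6802776
Total = $43,583.4217808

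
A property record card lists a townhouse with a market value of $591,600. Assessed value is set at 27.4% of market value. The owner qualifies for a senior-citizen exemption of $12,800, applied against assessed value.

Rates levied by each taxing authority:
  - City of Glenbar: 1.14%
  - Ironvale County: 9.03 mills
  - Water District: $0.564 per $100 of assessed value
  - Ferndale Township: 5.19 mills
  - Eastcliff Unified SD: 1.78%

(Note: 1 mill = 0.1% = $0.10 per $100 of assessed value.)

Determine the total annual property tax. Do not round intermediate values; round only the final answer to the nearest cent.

Assessed value = $591,600 × 0.274 = $162,098.4
Taxable value = $162,098.4 − $12,800 = $149,298.4
City of Glenbar: $149,298.4 × 0.0114 = $1,702.00176
Ironvale County: $149,298.4 × 0.00903 = $1,348.164552
Water District: $149,298.4 × 0.00564 = $842.042976
Ferndale Township: $149,298.4 × 0.00519 = $774.858696
Eastcliff Unified SD: $149,298.4 × 0.0178 = $2,657.51152
Total = $7,324.579504

$7,324.58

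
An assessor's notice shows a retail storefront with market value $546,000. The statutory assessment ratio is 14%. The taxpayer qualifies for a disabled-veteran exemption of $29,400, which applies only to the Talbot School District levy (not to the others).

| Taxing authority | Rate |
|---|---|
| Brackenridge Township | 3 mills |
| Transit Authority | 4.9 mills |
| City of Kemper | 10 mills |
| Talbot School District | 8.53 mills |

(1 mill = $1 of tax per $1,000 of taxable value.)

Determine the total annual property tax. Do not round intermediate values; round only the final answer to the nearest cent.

Assessed value = $546,000 × 0.14 = $76,440
Brackenridge Township: $76,440 × 0.003 = $229.32
Transit Authority: $76,440 × 0.0049 = $374.556
City of Kemper: $76,440 × 0.01 = $764.4
Talbot School District: ($76,440 − $29,400) × 0.00853 = $47,040 × 0.00853 = $401.2512
Total = $1,769.5272

$1,769.53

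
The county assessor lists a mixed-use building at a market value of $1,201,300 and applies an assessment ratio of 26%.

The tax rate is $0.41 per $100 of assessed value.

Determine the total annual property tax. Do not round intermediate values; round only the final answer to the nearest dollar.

Assessed value = $1,201,300 × 0.26 = $312,338
Tax = $312,338 × 0.0041 = $1,280.5858

$1,281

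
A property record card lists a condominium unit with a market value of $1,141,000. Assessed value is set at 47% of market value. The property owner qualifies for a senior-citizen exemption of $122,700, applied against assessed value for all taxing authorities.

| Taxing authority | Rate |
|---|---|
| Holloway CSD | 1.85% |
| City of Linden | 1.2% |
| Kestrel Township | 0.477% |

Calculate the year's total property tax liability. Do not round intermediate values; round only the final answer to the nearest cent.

Assessed value = $1,141,000 × 0.47 = $536,270
Taxable value = $536,270 − $122,700 = $413,570
Holloway CSD: $413,570 × 0.0185 = $7,651.045
City of Linden: $413,570 × 0.012 = $4,962.84
Kestrel Township: $413,570 × 0.00477 = $1,972.7289
Total = $7,651.045 + $4,962.84 + $1,972.7289 = $14,586.6139

$14,586.61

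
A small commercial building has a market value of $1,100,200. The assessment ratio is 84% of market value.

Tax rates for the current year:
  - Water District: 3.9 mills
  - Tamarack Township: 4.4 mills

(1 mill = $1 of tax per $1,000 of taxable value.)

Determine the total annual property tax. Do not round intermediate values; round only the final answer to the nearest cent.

$7,670.59

Assessed value = $1,100,200 × 0.84 = $924,168
Water District: $924,168 × 0.0039 = $3,604.2552
Tamarack Township: $924,168 × 0.0044 = $4,066.3392
Total = $3,604.2552 + $4,066.3392 = $7,670.5944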